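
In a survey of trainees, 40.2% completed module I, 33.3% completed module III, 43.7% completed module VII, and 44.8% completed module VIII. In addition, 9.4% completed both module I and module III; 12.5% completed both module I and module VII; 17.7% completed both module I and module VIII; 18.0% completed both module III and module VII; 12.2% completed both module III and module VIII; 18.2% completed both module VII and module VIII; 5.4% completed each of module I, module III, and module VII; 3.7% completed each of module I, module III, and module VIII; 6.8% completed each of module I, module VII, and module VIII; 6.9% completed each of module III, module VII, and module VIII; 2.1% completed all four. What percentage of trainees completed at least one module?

Inclusion–exclusion gives
P(at least one) = 40.2 + 33.3 + 43.7 + 44.8 − 9.4 − 12.5 − 17.7 − 18.0 − 12.2 − 18.2 + 5.4 + 3.7 + 6.8 + 6.9 − 2.1 = 94.7%

94.7%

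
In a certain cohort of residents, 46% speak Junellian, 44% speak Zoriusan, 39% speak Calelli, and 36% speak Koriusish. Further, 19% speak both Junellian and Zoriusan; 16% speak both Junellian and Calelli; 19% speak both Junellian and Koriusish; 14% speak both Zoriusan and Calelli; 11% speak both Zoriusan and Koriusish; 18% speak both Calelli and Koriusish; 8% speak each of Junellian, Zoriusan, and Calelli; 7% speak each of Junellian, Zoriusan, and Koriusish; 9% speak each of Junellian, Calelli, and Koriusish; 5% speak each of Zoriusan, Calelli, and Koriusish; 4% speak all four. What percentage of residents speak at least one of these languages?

93%

P(at least one) = 46 + 44 + 39 + 36 − 19 − 16 − 19 − 14 − 11 − 18 + 8 + 7 + 9 + 5 − 4 = 93%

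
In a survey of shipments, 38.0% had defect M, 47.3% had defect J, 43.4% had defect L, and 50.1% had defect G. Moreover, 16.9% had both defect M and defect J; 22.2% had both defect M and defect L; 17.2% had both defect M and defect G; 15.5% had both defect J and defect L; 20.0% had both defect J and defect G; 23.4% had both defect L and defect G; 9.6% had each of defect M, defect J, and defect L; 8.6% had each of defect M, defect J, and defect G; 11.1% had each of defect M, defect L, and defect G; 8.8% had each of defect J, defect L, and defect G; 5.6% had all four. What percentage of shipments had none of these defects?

Apply inclusion-exclusion:
P(union) = 38.0 + 47.3 + 43.4 + 50.1 − 16.9 − 22.2 − 17.2 − 15.5 − 20.0 − 23.4 + 9.6 + 8.6 + 11.1 + 8.8 − 5.6 = 96.1%
P(none) = 100% − 96.1% = 3.9%

3.9%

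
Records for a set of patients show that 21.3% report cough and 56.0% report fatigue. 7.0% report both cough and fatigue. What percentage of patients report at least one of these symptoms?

70.3%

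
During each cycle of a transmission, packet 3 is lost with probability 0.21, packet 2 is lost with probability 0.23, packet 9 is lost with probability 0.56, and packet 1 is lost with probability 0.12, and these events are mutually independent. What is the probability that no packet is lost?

0.23553376

P(none) = (1 − 0.21) × (1 − 0.23) × (1 − 0.56) × (1 − 0.12) = 0.79 × 0.77 × 0.44 × 0.88 = 0.23553376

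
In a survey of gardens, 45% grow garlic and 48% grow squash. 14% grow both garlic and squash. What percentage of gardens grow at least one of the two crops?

By inclusion–exclusion:
P(at least one) = 45 + 48 − 14 = 79%

79%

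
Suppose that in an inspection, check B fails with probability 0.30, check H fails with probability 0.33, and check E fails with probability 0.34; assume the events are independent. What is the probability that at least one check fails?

Independence gives P(none) = ∏(1 − pᵢ).
P(none) = (1 − 0.30) × (1 − 0.33) × (1 − 0.34) = 0.70 × 0.67 × 0.66 = 0.30954
P(at least one) = 1 − 0.30954 = 0.69046

0.69046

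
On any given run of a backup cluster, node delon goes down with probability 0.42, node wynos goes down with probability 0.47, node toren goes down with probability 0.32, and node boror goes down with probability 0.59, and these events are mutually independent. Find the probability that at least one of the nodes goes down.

P(none) = (1 − 0.42) × (1 − 0.47) × (1 − 0.32) × (1 − 0.59) = 0.58 × 0.53 × 0.68 × 0.41 = 0.08570312
P(at least one) = 1 − 0.08570312 = 0.91429688

0.91429688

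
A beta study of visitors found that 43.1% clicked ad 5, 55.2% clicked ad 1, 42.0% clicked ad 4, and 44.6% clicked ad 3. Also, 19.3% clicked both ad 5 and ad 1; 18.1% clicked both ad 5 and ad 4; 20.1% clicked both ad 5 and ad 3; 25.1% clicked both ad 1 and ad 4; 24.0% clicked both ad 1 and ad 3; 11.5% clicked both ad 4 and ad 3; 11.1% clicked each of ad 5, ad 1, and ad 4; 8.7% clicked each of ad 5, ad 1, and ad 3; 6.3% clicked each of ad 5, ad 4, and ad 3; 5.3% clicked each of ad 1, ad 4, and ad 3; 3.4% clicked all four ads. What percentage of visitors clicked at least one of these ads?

94.8%

Apply inclusion-exclusion:
P(≥1) = 43.1 + 55.2 + 42.0 + 44.6 − 19.3 − 18.1 − 20.1 − 25.1 − 24.0 − 11.5 + 11.1 + 8.7 + 6.3 + 5.3 − 3.4 = 94.8%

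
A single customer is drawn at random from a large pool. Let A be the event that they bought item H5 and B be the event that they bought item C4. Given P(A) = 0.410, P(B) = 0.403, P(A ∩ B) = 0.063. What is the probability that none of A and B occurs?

Inclusion–exclusion gives
P(A ∪ B) = 0.410 + 0.403 − 0.063 = 0.750
P(none) = 1 − 0.750 = 0.250

0.250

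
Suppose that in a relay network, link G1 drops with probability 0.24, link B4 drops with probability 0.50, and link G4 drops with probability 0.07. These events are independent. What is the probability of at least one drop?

0.6466

P(none) = (1 − 0.24) × (1 − 0.50) × (1 − 0.07) = 0.76 × 0.50 × 0.93 = 0.3534
P(at least one) = 1 − 0.3534 = 0.6466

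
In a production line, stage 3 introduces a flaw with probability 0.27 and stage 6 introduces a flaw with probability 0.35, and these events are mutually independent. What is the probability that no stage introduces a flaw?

Independence gives P(none) = ∏(1 − pᵢ).
P(none) = (1 − 0.27) × (1 − 0.35) = 0.73 × 0.65 = 0.4745

0.4745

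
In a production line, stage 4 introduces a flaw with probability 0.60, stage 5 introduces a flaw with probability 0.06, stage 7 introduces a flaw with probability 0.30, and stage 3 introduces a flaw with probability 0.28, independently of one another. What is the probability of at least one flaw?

0.810496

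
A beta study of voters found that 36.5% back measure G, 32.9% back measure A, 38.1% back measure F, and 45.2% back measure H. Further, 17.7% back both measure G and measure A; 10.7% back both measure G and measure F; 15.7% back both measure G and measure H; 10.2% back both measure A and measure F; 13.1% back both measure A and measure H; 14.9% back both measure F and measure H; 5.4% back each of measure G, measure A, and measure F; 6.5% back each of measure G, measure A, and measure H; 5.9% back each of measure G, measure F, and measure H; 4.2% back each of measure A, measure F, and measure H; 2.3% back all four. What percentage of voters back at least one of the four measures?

P(union) = 36.5 + 32.9 + 38.1 + 45.2 − 17.7 − 10.7 − 15.7 − 10.2 − 13.1 − 14.9 + 5.4 + 6.5 + 5.9 + 4.2 − 2.3 = 90.1%

90.1%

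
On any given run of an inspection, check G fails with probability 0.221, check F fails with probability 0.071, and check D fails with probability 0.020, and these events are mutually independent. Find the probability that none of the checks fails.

0.70921718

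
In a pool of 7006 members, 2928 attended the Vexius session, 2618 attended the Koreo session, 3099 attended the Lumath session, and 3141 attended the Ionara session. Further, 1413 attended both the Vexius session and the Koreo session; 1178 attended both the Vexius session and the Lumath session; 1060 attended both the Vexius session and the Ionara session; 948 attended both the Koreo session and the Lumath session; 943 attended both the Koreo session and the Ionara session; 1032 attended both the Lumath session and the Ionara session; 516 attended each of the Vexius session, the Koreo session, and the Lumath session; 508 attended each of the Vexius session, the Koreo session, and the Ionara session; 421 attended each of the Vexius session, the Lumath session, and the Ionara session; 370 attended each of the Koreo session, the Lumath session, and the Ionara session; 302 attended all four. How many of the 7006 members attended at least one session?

6725

|union| = 2928 + 2618 + 3099 + 3141 − 1413 − 1178 − 1060 − 948 − 943 − 1032 + 516 + 508 + 421 + 370 − 302 = 6725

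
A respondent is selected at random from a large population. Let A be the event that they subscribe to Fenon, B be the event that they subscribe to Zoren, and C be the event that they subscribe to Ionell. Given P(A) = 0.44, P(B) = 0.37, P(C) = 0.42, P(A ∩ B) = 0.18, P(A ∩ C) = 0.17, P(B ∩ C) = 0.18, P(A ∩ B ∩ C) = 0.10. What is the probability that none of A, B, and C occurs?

0.20

Apply inclusion-exclusion:
P(A ∪ B ∪ C) = 0.44 + 0.37 + 0.42 − 0.18 − 0.17 − 0.18 + 0.10 = 0.80
P(none) = 1 − 0.80 = 0.20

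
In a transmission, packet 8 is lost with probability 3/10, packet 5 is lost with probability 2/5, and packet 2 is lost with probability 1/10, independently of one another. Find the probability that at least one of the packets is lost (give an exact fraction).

311/500

Since the events are independent, P(none) is the product of the individual non-occurrence probabilities.
P(none) = (1 − 3/10) × (1 − 2/5) × (1 − 1/10) = 7/10 × 3/5 × 9/10 = 189/500
P(at least one) = 1 − 189/500 = 311/500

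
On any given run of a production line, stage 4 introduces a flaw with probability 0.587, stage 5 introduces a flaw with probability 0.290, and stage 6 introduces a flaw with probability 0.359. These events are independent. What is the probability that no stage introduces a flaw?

0.18796043

P(none) = (1 − 0.587) × (1 − 0.290) × (1 − 0.359) = 0.413 × 0.710 × 0.641 = 0.18796043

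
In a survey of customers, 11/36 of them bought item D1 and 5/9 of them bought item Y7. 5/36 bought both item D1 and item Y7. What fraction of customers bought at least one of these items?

13/18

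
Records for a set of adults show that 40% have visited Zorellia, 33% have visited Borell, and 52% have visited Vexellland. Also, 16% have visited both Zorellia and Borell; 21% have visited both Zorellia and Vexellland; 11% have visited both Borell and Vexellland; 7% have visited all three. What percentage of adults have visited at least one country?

84%

By inclusion–exclusion:
P(≥1) = 40 + 33 + 52 − 16 − 21 − 11 + 7 = 84%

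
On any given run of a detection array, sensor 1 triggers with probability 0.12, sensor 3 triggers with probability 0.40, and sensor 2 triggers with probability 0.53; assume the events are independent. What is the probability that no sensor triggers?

P(none) = (1 − 0.12) × (1 − 0.40) × (1 − 0.53) = 0.88 × 0.60 × 0.47 = 0.24816

0.24816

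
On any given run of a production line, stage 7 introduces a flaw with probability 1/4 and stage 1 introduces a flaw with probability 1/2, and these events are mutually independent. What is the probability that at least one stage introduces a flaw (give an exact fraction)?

5/8

P(none) = (1 − 1/4) × (1 − 1/2) = 3/4 × 1/2 = 3/8
P(at least one) = 1 − 3/8 = 5/8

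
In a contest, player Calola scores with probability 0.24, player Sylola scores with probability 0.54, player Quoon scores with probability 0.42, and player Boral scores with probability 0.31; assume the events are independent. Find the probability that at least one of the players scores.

P(none) = (1 − 0.24) × (1 − 0.54) × (1 − 0.42) × (1 − 0.31) = 0.76 × 0.46 × 0.58 × 0.69 = 0.13990992
P(at least one) = 1 − 0.13990992 = 0.86009008

0.86009008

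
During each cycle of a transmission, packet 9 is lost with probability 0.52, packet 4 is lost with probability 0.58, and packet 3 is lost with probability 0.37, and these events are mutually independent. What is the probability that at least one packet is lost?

0.872992

P(none) = (1 − 0.52) × (1 − 0.58) × (1 − 0.37) = 0.48 × 0.42 × 0.63 = 0.127008
P(at least one) = 1 − 0.127008 = 0.872992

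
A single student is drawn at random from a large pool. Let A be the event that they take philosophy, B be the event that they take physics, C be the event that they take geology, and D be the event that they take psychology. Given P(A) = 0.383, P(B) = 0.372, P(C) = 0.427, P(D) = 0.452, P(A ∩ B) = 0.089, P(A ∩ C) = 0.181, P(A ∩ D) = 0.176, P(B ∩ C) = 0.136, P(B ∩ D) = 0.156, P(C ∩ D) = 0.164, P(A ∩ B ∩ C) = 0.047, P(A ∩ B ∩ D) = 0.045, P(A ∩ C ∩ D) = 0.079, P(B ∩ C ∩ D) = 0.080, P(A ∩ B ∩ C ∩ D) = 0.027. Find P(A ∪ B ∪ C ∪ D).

P(A ∪ B ∪ C ∪ D) = 0.383 + 0.372 + 0.427 + 0.452 − 0.089 − 0.181 − 0.176 − 0.136 − 0.156 − 0.164 + 0.047 + 0.045 + 0.079 + 0.080 − 0.027 = 0.956

0.956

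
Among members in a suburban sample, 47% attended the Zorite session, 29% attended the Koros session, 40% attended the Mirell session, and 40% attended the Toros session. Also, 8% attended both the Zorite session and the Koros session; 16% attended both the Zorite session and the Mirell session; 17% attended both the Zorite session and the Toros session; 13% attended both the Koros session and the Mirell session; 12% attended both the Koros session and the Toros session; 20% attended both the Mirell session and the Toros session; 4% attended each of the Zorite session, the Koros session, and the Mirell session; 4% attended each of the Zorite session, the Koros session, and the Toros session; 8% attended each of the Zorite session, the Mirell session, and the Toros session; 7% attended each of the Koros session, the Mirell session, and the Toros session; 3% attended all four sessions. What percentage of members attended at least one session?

P(union) = 47 + 29 + 40 + 40 − 8 − 16 − 17 − 13 − 12 − 20 + 4 + 4 + 8 + 7 − 3 = 90%

90%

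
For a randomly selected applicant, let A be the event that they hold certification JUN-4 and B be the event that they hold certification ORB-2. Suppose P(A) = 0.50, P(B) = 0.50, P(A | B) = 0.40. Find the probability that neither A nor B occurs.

0.20

P(A ∩ B) = P(B)·P(A|B) = 0.50 × 0.40 = 0.20
P(A ∪ B) = 0.50 + 0.50 − 0.20 = 0.80
P(none) = 1 − 0.80 = 0.20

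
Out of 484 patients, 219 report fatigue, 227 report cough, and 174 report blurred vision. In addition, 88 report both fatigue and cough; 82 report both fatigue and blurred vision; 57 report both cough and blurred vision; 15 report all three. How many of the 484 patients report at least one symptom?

Inclusion–exclusion gives
N(≥1) = 219 + 227 + 174 − 88 − 82 − 57 + 15 = 408

408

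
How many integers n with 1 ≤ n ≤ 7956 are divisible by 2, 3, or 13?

5508

By inclusion–exclusion:
floor(7956/2) + floor(7956/3) + floor(7956/13) − floor(7956/6) − floor(7956/26) − floor(7956/39) + floor(7956/78) = 3978 + 2652 + 612 − 1326 − 306 − 204 + 102 = 5508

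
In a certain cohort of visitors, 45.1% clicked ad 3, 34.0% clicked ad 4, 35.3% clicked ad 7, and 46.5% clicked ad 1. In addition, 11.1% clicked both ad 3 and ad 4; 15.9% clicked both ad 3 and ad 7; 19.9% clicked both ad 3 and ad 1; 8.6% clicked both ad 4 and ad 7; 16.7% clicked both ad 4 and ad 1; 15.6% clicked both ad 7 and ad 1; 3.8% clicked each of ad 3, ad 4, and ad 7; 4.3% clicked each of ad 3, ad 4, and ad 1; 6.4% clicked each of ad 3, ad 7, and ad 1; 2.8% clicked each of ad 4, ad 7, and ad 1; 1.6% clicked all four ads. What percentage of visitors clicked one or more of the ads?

By inclusion-exclusion,
P(at least one) = 45.1 + 34.0 + 35.3 + 46.5 − 11.1 − 15.9 − 19.9 − 8.6 − 16.7 − 15.6 + 3.8 + 4.3 + 6.4 + 2.8 − 1.6 = 88.8%

88.8%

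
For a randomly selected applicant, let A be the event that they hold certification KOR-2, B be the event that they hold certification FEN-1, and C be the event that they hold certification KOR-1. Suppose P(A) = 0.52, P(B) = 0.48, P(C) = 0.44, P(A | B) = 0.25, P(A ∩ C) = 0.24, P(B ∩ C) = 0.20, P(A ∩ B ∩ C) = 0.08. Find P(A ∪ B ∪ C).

P(A ∩ B) = P(B)·P(A|B) = 0.48 × 0.25 = 0.12
P(A ∪ B ∪ C) = 0.52 + 0.48 + 0.44 − 0.12 − 0.24 − 0.20 + 0.08 = 0.96

0.96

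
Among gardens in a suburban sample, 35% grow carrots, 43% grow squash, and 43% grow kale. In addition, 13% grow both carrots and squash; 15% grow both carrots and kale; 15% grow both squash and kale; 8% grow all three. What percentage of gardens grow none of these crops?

P(at least one) = 35 + 43 + 43 − 13 − 15 − 15 + 8 = 86%
P(none) = 100% − 86% = 14%

14%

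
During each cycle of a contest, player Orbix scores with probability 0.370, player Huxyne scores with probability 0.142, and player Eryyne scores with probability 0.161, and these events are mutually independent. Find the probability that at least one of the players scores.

0.54648694

Since the events are independent, P(none) is the product of the individual non-occurrence probabilities.
P(none) = (1 − 0.370) × (1 − 0.142) × (1 − 0.161) = 0.630 × 0.858 × 0.839 = 0.45351306
P(at least one) = 1 − 0.45351306 = 0.54648694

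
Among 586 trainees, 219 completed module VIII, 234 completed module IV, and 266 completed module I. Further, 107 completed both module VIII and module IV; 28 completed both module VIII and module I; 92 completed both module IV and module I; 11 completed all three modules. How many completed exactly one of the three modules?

|exactly one| = 219 + 234 + 266 − 2·107 − 2·28 − 2·92 + 3·11 = 298

298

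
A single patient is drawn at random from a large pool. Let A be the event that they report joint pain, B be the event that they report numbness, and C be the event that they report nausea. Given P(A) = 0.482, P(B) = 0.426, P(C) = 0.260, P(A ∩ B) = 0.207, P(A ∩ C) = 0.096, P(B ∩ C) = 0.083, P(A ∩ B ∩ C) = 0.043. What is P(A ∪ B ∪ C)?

0.825

Apply inclusion-exclusion:
P(A ∪ B ∪ C) = 0.482 + 0.426 + 0.260 − 0.207 − 0.096 − 0.083 + 0.043 = 0.825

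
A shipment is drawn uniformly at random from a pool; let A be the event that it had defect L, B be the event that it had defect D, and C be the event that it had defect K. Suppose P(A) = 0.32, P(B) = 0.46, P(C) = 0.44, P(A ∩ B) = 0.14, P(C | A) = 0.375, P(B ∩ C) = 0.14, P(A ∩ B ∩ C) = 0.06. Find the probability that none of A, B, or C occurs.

0.12

P(A ∩ C) = P(A)·P(C|A) = 0.32 × 0.375 = 0.12
By inclusion-exclusion,
P(A ∪ B ∪ C) = 0.32 + 0.46 + 0.44 − 0.14 − 0.12 − 0.14 + 0.06 = 0.88
P(none) = 1 − 0.88 = 0.12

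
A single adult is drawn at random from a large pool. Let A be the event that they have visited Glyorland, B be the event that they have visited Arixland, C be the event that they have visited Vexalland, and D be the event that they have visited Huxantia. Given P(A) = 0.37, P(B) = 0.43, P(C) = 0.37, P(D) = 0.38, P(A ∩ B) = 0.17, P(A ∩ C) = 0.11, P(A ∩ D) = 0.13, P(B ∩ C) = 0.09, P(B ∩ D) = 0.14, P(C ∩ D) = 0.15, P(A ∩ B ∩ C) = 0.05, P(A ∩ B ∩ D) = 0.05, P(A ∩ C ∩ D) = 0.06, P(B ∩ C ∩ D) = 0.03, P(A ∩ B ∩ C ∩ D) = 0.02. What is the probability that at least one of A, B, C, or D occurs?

Using inclusion–exclusion:
P(A ∪ B ∪ C ∪ D) = 0.37 + 0.43 + 0.37 + 0.38 − 0.17 − 0.11 − 0.13 − 0.09 − 0.14 − 0.15 + 0.05 + 0.05 + 0.06 + 0.03 − 0.02 = 0.93

0.93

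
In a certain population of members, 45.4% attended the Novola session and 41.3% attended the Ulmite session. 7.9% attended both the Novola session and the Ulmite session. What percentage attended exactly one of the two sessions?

70.9%

By inclusion–exclusion (exactly-one form):
P(exactly one) = 45.4 + 41.3 − 2·7.9 = 70.9%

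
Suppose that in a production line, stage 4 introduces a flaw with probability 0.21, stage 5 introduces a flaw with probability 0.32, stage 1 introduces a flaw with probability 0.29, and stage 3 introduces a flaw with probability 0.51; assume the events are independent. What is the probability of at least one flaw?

0.81310812

Since the events are independent, P(none) is the product of the individual non-occurrence probabilities.
P(none) = (1 − 0.21) × (1 − 0.32) × (1 − 0.29) × (1 − 0.51) = 0.79 × 0.68 × 0.71 × 0.49 = 0.18689188
P(at least one) = 1 − 0.18689188 = 0.81310812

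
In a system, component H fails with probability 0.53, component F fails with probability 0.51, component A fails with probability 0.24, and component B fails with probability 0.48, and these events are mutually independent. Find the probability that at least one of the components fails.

0.90898544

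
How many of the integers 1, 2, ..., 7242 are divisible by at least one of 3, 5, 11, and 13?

By inclusion-exclusion,
floor(7242/3) + floor(7242/5) + floor(7242/11) + floor(7242/13) − floor(7242/15) − floor(7242/33) − floor(7242/39) − floor(7242/55) − floor(7242/65) − floor(7242/143) + floor(7242/165) + floor(7242/195) + floor(7242/429) + floor(7242/715) − floor(7242/2145) = 2414 + 1448 + 658 + 557 − 482 − 219 − 185 − 131 − 111 − 50 + 43 + 37 + 16 + 10 − 3 = 4002

4002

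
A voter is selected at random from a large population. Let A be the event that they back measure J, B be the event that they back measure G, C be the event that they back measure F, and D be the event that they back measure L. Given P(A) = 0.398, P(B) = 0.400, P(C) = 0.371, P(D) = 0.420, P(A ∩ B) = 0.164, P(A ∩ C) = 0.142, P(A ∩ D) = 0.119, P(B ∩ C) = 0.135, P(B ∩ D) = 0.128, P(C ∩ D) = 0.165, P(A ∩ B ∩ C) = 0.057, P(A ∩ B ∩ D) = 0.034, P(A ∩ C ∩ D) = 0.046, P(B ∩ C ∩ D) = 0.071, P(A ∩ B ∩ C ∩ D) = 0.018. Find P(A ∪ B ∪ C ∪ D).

0.926

Inclusion–exclusion gives
P(A ∪ B ∪ C ∪ D) = 0.398 + 0.400 + 0.371 + 0.420 − 0.164 − 0.142 − 0.119 − 0.135 − 0.128 − 0.165 + 0.057 + 0.034 + 0.046 + 0.071 − 0.018 = 0.926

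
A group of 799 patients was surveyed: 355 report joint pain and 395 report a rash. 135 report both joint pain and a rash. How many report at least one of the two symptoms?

615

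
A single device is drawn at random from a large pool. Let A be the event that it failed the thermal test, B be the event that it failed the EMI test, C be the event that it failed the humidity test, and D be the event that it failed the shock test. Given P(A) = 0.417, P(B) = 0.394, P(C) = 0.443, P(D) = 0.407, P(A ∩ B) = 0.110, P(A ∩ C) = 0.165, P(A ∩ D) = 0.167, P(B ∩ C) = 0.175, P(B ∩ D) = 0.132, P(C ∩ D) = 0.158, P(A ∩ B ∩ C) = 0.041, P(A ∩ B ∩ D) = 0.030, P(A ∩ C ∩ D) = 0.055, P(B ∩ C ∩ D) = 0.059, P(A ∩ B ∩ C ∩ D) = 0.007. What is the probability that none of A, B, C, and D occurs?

0.068

Using inclusion–exclusion:
P(A ∪ B ∪ C ∪ D) = 0.417 + 0.394 + 0.443 + 0.407 − 0.110 − 0.165 − 0.167 − 0.175 − 0.132 − 0.158 + 0.041 + 0.030 + 0.055 + 0.059 − 0.007 = 0.932
P(none) = 1 − 0.932 = 0.068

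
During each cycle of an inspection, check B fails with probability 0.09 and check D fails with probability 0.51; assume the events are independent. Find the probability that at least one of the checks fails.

Since the events are independent, P(none) is the product of the individual non-occurrence probabilities.
P(none) = (1 − 0.09) × (1 − 0.51) = 0.91 × 0.49 = 0.4459
P(at least one) = 1 − 0.4459 = 0.5541

0.5541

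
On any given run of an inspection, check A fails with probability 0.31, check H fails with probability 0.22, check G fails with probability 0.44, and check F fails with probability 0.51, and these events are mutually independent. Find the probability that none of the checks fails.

0.14768208

Since the events are independent, P(none) is the product of the individual non-occurrence probabilities.
P(none) = (1 − 0.31) × (1 − 0.22) × (1 − 0.44) × (1 − 0.51) = 0.69 × 0.78 × 0.56 × 0.49 = 0.14768208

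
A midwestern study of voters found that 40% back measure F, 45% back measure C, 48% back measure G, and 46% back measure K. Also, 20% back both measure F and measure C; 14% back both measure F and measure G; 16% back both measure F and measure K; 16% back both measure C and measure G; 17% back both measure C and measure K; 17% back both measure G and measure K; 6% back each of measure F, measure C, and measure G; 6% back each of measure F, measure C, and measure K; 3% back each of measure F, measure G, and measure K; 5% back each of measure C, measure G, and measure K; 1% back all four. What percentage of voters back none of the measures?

P(at least one) = 40 + 45 + 48 + 46 − 20 − 14 − 16 − 16 − 17 − 17 + 6 + 6 + 3 + 5 − 1 = 98%
P(none) = 100% − 98% = 2%

2%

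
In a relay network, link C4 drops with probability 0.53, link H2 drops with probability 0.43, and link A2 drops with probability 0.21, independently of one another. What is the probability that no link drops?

P(none) = (1 − 0.53) × (1 − 0.43) × (1 − 0.21) = 0.47 × 0.57 × 0.79 = 0.211641

0.211641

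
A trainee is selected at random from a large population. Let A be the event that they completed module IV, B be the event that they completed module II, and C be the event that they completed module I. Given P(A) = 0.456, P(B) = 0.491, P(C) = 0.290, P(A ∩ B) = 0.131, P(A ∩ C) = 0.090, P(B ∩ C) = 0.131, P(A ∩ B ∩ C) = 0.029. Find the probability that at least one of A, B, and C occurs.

0.914

By inclusion-exclusion,
P(A ∪ B ∪ C) = 0.456 + 0.491 + 0.290 − 0.131 − 0.090 − 0.131 + 0.029 = 0.914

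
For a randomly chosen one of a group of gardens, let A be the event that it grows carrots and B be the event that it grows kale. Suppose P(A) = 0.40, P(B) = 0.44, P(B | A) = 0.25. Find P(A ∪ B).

0.74

P(A ∩ B) = P(A)·P(B|A) = 0.40 × 0.25 = 0.10
By inclusion-exclusion,
P(A ∪ B) = 0.40 + 0.44 − 0.10 = 0.74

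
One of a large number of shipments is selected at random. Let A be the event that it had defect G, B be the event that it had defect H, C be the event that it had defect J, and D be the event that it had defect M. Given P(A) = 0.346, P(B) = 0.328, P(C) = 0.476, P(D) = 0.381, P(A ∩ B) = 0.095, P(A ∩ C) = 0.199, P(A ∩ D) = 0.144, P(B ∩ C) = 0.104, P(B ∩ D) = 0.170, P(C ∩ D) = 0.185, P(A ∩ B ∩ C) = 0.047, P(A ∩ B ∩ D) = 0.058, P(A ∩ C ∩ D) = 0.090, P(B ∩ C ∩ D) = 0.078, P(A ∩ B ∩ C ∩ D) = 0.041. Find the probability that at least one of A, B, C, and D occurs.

P(A ∪ B ∪ C ∪ D) = 0.346 + 0.328 + 0.476 + 0.381 − 0.095 − 0.199 − 0.144 − 0.104 − 0.170 − 0.185 + 0.047 + 0.058 + 0.090 + 0.078 − 0.041 = 0.866

0.866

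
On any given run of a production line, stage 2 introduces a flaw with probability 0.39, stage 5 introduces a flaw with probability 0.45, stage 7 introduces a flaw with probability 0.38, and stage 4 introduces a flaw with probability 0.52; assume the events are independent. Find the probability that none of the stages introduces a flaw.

0.0998448

P(none) = (1 − 0.39) × (1 − 0.45) × (1 − 0.38) × (1 − 0.52) = 0.61 × 0.55 × 0.62 × 0.48 = 0.0998448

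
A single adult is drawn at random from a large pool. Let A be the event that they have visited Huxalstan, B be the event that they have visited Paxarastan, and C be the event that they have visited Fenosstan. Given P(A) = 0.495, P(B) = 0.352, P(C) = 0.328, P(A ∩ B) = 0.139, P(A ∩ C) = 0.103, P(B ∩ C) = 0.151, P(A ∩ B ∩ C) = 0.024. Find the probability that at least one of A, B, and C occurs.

Using inclusion–exclusion:
P(A ∪ B ∪ C) = 0.495 + 0.352 + 0.328 − 0.139 − 0.103 − 0.151 + 0.024 = 0.806

0.806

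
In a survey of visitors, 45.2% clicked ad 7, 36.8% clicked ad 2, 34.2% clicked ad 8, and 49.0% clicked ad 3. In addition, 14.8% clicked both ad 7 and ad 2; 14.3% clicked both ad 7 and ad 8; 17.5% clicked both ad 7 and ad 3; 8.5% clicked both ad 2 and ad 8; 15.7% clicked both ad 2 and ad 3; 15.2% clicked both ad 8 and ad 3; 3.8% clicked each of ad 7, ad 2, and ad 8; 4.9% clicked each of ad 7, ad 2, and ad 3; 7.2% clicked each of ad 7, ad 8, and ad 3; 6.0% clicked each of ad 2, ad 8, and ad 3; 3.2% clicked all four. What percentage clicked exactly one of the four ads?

P(exactly one) = 45.2 + 36.8 + 34.2 + 49.0 − 2·14.8 − 2·14.3 − 2·17.5 − 2·8.5 − 2·15.7 − 2·15.2 + 3·3.8 + 3·4.9 + 3·7.2 + 3·6.0 − 4·3.2 = 46.1%

46.1%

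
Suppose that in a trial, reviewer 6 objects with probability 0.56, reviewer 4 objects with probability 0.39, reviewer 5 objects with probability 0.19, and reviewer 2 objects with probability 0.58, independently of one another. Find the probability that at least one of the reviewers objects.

0.90869032

P(none) = (1 − 0.56) × (1 − 0.39) × (1 − 0.19) × (1 − 0.58) = 0.44 × 0.61 × 0.81 × 0.42 = 0.09130968
P(at least one) = 1 − 0.09130968 = 0.90869032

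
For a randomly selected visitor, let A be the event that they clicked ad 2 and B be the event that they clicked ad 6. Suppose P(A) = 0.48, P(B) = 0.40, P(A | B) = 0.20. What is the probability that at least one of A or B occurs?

0.80

P(A ∩ B) = P(B)·P(A|B) = 0.40 × 0.20 = 0.08
P(A ∪ B) = 0.48 + 0.40 − 0.08 = 0.80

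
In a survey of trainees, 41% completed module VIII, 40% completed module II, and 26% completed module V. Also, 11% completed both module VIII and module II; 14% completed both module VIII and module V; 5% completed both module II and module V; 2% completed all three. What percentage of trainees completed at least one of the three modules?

By inclusion–exclusion:
P(union) = 41 + 40 + 26 − 11 − 14 − 5 + 2 = 79%

79%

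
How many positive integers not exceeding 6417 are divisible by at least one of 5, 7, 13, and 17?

floor(6417/5) + floor(6417/7) + floor(6417/13) + floor(6417/17) − floor(6417/35) − floor(6417/65) − floor(6417/85) − floor(6417/91) − floor(6417/119) − floor(6417/221) + floor(6417/455) + floor(6417/595) + floor(6417/1105) + floor(6417/1547) − floor(6417/7735) = 1283 + 916 + 493 + 377 − 183 − 98 − 75 − 70 − 53 − 29 + 14 + 10 + 5 + 4 − 0 = 2594

2594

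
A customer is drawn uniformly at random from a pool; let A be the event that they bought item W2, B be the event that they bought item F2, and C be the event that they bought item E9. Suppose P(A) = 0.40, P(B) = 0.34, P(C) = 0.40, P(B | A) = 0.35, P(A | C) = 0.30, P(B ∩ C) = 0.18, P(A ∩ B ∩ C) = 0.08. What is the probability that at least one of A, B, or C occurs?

P(A ∩ B) = P(A)·P(B|A) = 0.40 × 0.35 = 0.14
P(A ∩ C) = P(C)·P(A|C) = 0.40 × 0.30 = 0.12
P(A ∪ B ∪ C) = 0.40 + 0.34 + 0.40 − 0.14 − 0.12 − 0.18 + 0.08 = 0.78

0.78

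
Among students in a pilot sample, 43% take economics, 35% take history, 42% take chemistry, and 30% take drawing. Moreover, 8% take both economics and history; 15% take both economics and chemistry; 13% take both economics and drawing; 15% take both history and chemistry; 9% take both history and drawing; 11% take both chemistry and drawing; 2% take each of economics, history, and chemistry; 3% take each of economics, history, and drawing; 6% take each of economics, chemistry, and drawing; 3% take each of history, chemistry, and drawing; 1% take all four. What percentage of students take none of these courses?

8%

By inclusion–exclusion:
P(union) = 43 + 35 + 42 + 30 − 8 − 15 − 13 − 15 − 9 − 11 + 2 + 3 + 6 + 3 − 1 = 92%
P(none) = 100% − 92% = 8%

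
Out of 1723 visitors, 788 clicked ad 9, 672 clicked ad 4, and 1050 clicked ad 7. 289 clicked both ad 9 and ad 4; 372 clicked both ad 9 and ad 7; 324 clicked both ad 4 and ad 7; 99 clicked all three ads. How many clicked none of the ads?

By inclusion–exclusion:
|at least one| = 788 + 672 + 1050 − 289 − 372 − 324 + 99 = 1624
None: 1723 − 1624 = 99

99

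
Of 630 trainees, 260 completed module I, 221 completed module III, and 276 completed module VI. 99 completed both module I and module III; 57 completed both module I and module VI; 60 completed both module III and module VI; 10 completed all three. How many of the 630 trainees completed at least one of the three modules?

551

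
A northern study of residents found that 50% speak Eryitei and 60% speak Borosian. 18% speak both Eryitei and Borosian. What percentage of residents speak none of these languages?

By inclusion–exclusion:
P(at least one) = 50 + 60 − 18 = 92%
P(none) = 100% − 92% = 8%

8%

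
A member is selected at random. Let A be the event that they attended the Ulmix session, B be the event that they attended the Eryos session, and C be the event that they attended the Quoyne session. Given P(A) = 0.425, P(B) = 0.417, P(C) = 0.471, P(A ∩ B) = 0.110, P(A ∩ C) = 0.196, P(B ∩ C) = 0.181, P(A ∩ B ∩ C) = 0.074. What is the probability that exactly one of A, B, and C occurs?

0.561

P(exactly one) = 0.425 + 0.417 + 0.471 − 2·0.110 − 2·0.196 − 2·0.181 + 3·0.074 = 0.561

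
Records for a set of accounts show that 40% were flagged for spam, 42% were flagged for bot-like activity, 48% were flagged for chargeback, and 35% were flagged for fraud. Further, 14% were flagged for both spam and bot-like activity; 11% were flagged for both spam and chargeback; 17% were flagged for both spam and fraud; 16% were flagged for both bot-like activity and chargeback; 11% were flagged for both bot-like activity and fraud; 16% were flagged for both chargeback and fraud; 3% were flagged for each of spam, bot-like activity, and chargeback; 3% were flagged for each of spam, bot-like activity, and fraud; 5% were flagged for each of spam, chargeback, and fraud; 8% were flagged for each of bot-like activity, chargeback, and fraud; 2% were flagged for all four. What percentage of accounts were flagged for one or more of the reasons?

Using inclusion–exclusion:
P(≥1) = 40 + 42 + 48 + 35 − 14 − 11 − 17 − 16 − 11 − 16 + 3 + 3 + 5 + 8 − 2 = 97%

97%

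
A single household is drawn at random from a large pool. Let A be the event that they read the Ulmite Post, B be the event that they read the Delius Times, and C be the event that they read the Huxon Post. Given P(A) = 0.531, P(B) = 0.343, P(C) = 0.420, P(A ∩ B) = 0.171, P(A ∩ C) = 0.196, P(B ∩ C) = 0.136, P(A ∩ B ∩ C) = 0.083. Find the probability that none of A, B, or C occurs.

0.126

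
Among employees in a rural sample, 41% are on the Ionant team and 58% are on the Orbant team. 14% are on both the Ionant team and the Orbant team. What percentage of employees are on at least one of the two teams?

P(≥1) = 41 + 58 − 14 = 85%

85%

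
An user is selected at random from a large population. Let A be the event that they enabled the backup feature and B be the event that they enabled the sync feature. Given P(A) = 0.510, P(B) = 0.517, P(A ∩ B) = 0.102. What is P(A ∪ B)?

0.925

Apply inclusion-exclusion:
P(A ∪ B) = 0.510 + 0.517 − 0.102 = 0.925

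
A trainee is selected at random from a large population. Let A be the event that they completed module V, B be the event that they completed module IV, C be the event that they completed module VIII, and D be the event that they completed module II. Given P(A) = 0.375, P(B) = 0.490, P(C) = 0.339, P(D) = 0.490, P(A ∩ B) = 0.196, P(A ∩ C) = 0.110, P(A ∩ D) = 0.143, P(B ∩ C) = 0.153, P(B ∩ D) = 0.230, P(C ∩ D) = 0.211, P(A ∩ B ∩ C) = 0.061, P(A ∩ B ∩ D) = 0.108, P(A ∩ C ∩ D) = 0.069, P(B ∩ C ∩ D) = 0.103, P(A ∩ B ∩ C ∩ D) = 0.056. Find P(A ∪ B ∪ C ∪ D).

By inclusion-exclusion,
P(A ∪ B ∪ C ∪ D) = 0.375 + 0.490 + 0.339 + 0.490 − 0.196 − 0.110 − 0.143 − 0.153 − 0.230 − 0.211 + 0.061 + 0.108 + 0.069 + 0.103 − 0.056 = 0.936

0.936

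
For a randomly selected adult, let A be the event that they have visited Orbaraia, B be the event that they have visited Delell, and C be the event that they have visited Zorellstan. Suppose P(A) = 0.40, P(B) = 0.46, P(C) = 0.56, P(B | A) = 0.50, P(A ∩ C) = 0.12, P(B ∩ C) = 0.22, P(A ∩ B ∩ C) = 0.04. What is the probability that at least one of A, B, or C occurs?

0.92

P(A ∩ B) = P(A)·P(B|A) = 0.40 × 0.50 = 0.20
P(A ∪ B ∪ C) = 0.40 + 0.46 + 0.56 − 0.20 − 0.12 − 0.22 + 0.04 = 0.92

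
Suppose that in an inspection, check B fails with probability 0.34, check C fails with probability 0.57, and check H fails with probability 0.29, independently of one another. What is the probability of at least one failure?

0.798502

Since the events are independent, P(none) is the product of the individual non-occurrence probabilities.
P(none) = (1 − 0.34) × (1 − 0.57) × (1 − 0.29) = 0.66 × 0.43 × 0.71 = 0.201498
P(at least one) = 1 − 0.201498 = 0.798502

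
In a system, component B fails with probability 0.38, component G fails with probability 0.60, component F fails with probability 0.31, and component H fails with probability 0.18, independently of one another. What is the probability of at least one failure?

Independence gives P(none) = ∏(1 − pᵢ).
P(none) = (1 − 0.38) × (1 − 0.60) × (1 − 0.31) × (1 − 0.18) = 0.62 × 0.40 × 0.69 × 0.82 = 0.1403184
P(at least one) = 1 − 0.1403184 = 0.8596816

0.8596816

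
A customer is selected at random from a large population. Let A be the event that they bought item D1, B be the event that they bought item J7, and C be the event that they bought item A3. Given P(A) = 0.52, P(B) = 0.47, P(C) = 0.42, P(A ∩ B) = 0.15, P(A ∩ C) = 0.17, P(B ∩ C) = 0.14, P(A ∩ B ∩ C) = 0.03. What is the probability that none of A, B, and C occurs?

0.02

P(A ∪ B ∪ C) = 0.52 + 0.47 + 0.42 − 0.15 − 0.17 − 0.14 + 0.03 = 0.98
P(none) = 1 − 0.98 = 0.02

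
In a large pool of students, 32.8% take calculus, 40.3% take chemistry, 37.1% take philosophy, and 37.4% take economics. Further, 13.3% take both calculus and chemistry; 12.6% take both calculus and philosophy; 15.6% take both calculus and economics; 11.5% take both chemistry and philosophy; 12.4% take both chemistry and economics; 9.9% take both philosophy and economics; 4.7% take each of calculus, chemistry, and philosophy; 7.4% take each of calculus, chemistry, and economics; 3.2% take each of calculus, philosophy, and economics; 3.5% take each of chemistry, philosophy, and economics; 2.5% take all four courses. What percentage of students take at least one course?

88.6%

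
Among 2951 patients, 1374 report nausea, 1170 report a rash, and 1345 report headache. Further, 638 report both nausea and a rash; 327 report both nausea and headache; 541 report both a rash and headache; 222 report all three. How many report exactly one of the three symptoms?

N(exactly one) = 1374 + 1170 + 1345 − 2·638 − 2·327 − 2·541 + 3·222 = 1543

1543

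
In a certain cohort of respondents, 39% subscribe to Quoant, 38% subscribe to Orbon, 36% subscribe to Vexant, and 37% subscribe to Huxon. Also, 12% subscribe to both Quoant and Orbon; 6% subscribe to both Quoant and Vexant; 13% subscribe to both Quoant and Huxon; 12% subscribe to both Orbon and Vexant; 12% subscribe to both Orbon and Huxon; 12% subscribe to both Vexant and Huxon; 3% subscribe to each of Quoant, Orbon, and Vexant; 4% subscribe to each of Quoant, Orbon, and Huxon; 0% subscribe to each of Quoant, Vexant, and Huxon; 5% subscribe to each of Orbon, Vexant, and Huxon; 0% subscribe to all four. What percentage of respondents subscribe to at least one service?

Apply inclusion-exclusion:
P(≥1) = 39 + 38 + 36 + 37 − 12 − 6 − 13 − 12 − 12 − 12 + 3 + 4 + 0 + 5 − 0 = 95%

95%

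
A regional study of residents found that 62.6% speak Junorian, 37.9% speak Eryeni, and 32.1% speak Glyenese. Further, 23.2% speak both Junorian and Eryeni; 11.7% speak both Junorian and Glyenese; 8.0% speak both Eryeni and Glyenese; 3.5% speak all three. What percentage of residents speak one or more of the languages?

93.2%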